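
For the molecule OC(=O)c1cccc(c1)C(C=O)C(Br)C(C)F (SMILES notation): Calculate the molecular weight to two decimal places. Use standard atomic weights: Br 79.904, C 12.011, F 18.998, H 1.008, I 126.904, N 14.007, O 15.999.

303.13 g/mol

First, the molecular formula is C12H12BrFO3 (counting implicit H from valence).
  Br: 1 × 79.904 = 79.904
  C: 12 × 12.011 = 144.132
  F: 1 × 18.998 = 18.998
  H: 12 × 1.008 = 12.096
  O: 3 × 15.999 = 47.997
Sum: 1×79.904 + 12×12.011 + 1×18.998 + 12×1.008 + 3×15.999 = 303.127 → 303.13 g/mol.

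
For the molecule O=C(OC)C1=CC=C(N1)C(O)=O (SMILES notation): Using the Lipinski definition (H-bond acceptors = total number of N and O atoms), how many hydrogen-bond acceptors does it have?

5

N atoms: 1; O atoms: 4.
Lipinski HBA = 1 + 4 = 5.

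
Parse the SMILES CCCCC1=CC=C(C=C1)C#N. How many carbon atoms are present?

11

Count every carbon token in the SMILES (each C, including those in ring-closure positions and inside branches).
Carbon count: 11.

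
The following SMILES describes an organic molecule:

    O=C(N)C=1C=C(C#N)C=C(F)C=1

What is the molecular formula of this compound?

Walk through each heavy atom and fill implicit hydrogens from standard valence (C 4, N 3, O 2, S 2, halogen 1):
  atom 1: O, bond orders sum to 2 (valence 2) → 0 H
  atom 2: C, bond orders sum to 4 (valence 4) → 0 H
  atom 3: N, bond orders sum to 1 (valence 3) → 2 H
  atom 4: C, bond orders sum to 4 (valence 4) → 0 H
  atom 5: C, bond orders sum to 3 (valence 4) → 1 H
  atom 6: C, bond orders sum to 4 (valence 4) → 0 H
  atom 7: C, bond orders sum to 4 (valence 4) → 0 H
  atom 8: N, bond orders sum to 3 (valence 3) → 0 H
  atom 9: C, bond orders sum to 3 (valence 4) → 1 H
  atom 10: C, bond orders sum to 4 (valence 4) → 0 H
  atom 11: F (halogen, monovalent) → 0 H
  atom 12: C, bond orders sum to 3 (valence 4) → 1 H
Totals → C:8, H:5, F:1, N:2, O:1.

C8H5FN2O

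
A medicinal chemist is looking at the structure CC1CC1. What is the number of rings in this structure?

In SMILES, each pair of matching ring-closure digits denotes one ring-closing bond; the number of such bonds equals the number of independent rings.
Ring-closure bonds here: 1.

1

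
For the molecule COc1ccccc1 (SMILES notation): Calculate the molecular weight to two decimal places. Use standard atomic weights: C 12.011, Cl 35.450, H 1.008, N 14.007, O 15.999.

First, the molecular formula is C7H8O (counting implicit H from valence).
  C: 7 × 12.011 = 84.077
  H: 8 × 1.008 = 8.064
  O: 1 × 15.999 = 15.999
Sum: 7×12.011 + 8×1.008 + 1×15.999 = 108.140 → 108.14 g/mol.

108.14 g/mol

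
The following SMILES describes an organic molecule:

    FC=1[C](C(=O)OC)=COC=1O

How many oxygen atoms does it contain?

Scan the SMILES for O atoms (remember two-letter symbols like Cl and Br are single atoms).
Oxygen count: 4.

4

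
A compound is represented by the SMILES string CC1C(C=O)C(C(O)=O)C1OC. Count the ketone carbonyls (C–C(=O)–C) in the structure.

Scan the SMILES for the ketone motif — none present.
Groups that are present: 1 aldehyde, 1 carboxylic acid, 1 ether.

0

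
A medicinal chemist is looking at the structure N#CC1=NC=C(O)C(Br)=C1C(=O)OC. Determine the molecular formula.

Walk through each heavy atom and fill implicit hydrogens from standard valence (C 4, N 3, O 2, S 2, halogen 1):
  atom 1: N, bond orders sum to 3 (valence 3) → 0 H
  atom 2: C, bond orders sum to 4 (valence 4) → 0 H
  atom 3: C, bond orders sum to 4 (valence 4) → 0 H
  atom 4: N, bond orders sum to 3 (valence 3) → 0 H
  atom 5: C, bond orders sum to 3 (valence 4) → 1 H
  atom 6: C, bond orders sum to 4 (valence 4) → 0 H
  atom 7: O, bond orders sum to 1 (valence 2) → 1 H
  atom 8: C, bond orders sum to 4 (valence 4) → 0 H
  atom 9: Br (halogen, monovalent) → 0 H
  atom 10: C, bond orders sum to 4 (valence 4) → 0 H
  atom 11: C, bond orders sum to 4 (valence 4) → 0 H
  atom 12: O, bond orders sum to 2 (valence 2) → 0 H
  atom 13: O, bond orders sum to 2 (valence 2) → 0 H
  atom 14: C, bond orders sum to 1 (valence 4) → 3 H
Totals → C:8, H:5, Br:1, N:2, O:3.
In Hill order: C8H5BrN2O3.

C8H5BrN2O3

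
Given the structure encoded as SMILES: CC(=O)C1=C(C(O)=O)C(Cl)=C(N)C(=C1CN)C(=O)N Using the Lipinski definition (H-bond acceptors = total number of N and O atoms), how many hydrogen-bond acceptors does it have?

N atoms: 3; O atoms: 4.
Lipinski HBA = 3 + 4 = 7.

7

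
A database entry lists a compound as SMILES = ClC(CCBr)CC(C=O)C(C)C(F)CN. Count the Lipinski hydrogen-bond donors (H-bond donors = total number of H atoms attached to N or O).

Donors: find every N or O and count the H atoms it carries.
  atom 9 (O): bond orders sum to 2 → 0 H
  atom 15 (N): bond orders sum to 1 → 2 H
Lipinski HBD = 2.

2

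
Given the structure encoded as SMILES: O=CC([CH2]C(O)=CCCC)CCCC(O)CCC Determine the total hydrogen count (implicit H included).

Walk through each heavy atom and fill implicit hydrogens from standard valence (C 4, N 3, O 2, S 2, halogen 1):
  atom 1: O, bond orders sum to 2 (valence 2) → 0 H
  atom 2: C, bond orders sum to 3 (valence 4) → 1 H
  atom 3: C, bond orders sum to 3 (valence 4) → 1 H
  atom 4: C with explicit H count 2
  atom 5: C, bond orders sum to 4 (valence 4) → 0 H
  atom 6: O, bond orders sum to 1 (valence 2) → 1 H
  atom 7: C, bond orders sum to 3 (valence 4) → 1 H
  atom 8: C, bond orders sum to 2 (valence 4) → 2 H
  atom 9: C, bond orders sum to 2 (valence 4) → 2 H
  atom 10: C, bond orders sum to 1 (valence 4) → 3 H
  atom 11: C, bond orders sum to 2 (valence 4) → 2 H
  atom 12: C, bond orders sum to 2 (valence 4) → 2 H
  atom 13: C, bond orders sum to 2 (valence 4) → 2 H
  atom 14: C, bond orders sum to 3 (valence 4) → 1 H
  atom 15: O, bond orders sum to 1 (valence 2) → 1 H
  atom 16: C, bond orders sum to 2 (valence 4) → 2 H
  atom 17: C, bond orders sum to 2 (valence 4) → 2 H
  atom 18: C, bond orders sum to 1 (valence 4) → 3 H
Total hydrogens: 28.

28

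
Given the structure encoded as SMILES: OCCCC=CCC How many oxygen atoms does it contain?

Scan the SMILES for O atoms (remember two-letter symbols like Cl and Br are single atoms).
Oxygen count: 1.

1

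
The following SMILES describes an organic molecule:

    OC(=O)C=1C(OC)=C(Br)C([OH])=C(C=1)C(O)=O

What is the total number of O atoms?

6

Scan the SMILES for O atoms (remember two-letter symbols like Cl and Br are single atoms).
Oxygen count: 6.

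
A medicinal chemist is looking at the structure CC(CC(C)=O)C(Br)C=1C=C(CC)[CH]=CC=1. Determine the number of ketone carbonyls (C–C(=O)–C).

The ketone motif appears at heavy-atom position 4 in the SMILES.
Ketone count: 1.

1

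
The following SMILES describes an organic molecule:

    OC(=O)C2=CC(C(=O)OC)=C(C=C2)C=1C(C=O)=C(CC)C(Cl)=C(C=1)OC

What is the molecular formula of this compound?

C19H17ClO6

Walk through each heavy atom and fill implicit hydrogens from standard valence (C 4, N 3, O 2, S 2, halogen 1):
  atom 1: O, bond orders sum to 1 (valence 2) → 1 H
  atom 2: C, bond orders sum to 4 (valence 4) → 0 H
  atom 3: O, bond orders sum to 2 (valence 2) → 0 H
  atom 4: C, bond orders sum to 4 (valence 4) → 0 H
  atom 5: C, bond orders sum to 3 (valence 4) → 1 H
  atom 6: C, bond orders sum to 4 (valence 4) → 0 H
  atom 7: C, bond orders sum to 4 (valence 4) → 0 H
  atom 8: O, bond orders sum to 2 (valence 2) → 0 H
  atom 9: O, bond orders sum to 2 (valence 2) → 0 H
  atom 10: C, bond orders sum to 1 (valence 4) → 3 H
  atom 11: C, bond orders sum to 4 (valence 4) → 0 H
  atom 12: C, bond orders sum to 3 (valence 4) → 1 H
  atom 13: C, bond orders sum to 3 (valence 4) → 1 H
  atom 14: C, bond orders sum to 4 (valence 4) → 0 H
  atom 15: C, bond orders sum to 4 (valence 4) → 0 H
  atom 16: C, bond orders sum to 3 (valence 4) → 1 H
  atom 17: O, bond orders sum to 2 (valence 2) → 0 H
  atom 18: C, bond orders sum to 4 (valence 4) → 0 H
  atom 19: C, bond orders sum to 2 (valence 4) → 2 H
  atom 20: C, bond orders sum to 1 (valence 4) → 3 H
  atom 21: C, bond orders sum to 4 (valence 4) → 0 H
  atom 22: Cl (halogen, monovalent) → 0 H
  atom 23: C, bond orders sum to 4 (valence 4) → 0 H
  atom 24: C, bond orders sum to 3 (valence 4) → 1 H
  atom 25: O, bond orders sum to 2 (valence 2) → 0 H
  atom 26: C, bond orders sum to 1 (valence 4) → 3 H
Totals → C:19, H:17, Cl:1, O:6.
In Hill order: C19H17ClO6.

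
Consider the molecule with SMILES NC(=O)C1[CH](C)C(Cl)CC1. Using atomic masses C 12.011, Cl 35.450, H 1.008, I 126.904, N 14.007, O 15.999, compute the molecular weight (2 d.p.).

First, the molecular formula is C7H12ClNO (counting implicit H from valence).
  C: 7 × 12.011 = 84.077
  Cl: 1 × 35.450 = 35.450
  H: 12 × 1.008 = 12.096
  N: 1 × 14.007 = 14.007
  O: 1 × 15.999 = 15.999
Sum: 7×12.011 + 1×35.450 + 12×1.008 + 1×14.007 + 1×15.999 = 161.629 → 161.63 g/mol.

161.63 g/mol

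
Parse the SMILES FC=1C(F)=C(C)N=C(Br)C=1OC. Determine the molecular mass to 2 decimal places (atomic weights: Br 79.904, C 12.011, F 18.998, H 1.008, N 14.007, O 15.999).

238.03 g/mol

First, the molecular formula is C7H6BrF2NO (counting implicit H from valence).
  Br: 1 × 79.904 = 79.904
  C: 7 × 12.011 = 84.077
  F: 2 × 18.998 = 37.996
  H: 6 × 1.008 = 6.048
  N: 1 × 14.007 = 14.007
  O: 1 × 15.999 = 15.999
Sum: 1×79.904 + 7×12.011 + 2×18.998 + 6×1.008 + 1×14.007 + 1×15.999 = 238.031 → 238.03 g/mol.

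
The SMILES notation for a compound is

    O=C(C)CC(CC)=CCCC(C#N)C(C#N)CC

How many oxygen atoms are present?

Scan the SMILES for O atoms (remember two-letter symbols like Cl and Br are single atoms).
Oxygen count: 1.

1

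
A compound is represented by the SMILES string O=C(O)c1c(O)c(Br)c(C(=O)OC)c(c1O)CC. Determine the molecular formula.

Walk through each heavy atom and fill implicit hydrogens from standard valence (C 4, N 3, O 2, S 2, halogen 1); for lowercase aromatic atoms, an aromatic c carries 1 H when it has two neighbours and 0 H with three, and aromatic n carries 0 H:
  atom 1: O, bond orders sum to 2 (valence 2) → 0 H
  atom 2: C, bond orders sum to 4 (valence 4) → 0 H
  atom 3: O, bond orders sum to 1 (valence 2) → 1 H
  atom 4: aromatic c, 3 neighbours → 0 H
  atom 5: aromatic c, 3 neighbours → 0 H
  atom 6: O, bond orders sum to 1 (valence 2) → 1 H
  atom 7: aromatic c, 3 neighbours → 0 H
  atom 8: Br (halogen, monovalent) → 0 H
  atom 9: aromatic c, 3 neighbours → 0 H
  atom 10: C, bond orders sum to 4 (valence 4) → 0 H
  atom 11: O, bond orders sum to 2 (valence 2) → 0 H
  atom 12: O, bond orders sum to 2 (valence 2) → 0 H
  atom 13: C, bond orders sum to 1 (valence 4) → 3 H
  atom 14: aromatic c, 3 neighbours → 0 H
  atom 15: aromatic c, 3 neighbours → 0 H
  atom 16: O, bond orders sum to 1 (valence 2) → 1 H
  atom 17: C, bond orders sum to 2 (valence 4) → 2 H
  atom 18: C, bond orders sum to 1 (valence 4) → 3 H
Totals → C:11, H:11, Br:1, O:6.
In Hill order: C11H11BrO6.

C11H11BrO6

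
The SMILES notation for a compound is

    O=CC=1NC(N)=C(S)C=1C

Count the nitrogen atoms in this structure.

Scan the SMILES for N atoms (remember two-letter symbols like Cl and Br are single atoms).
Nitrogen count: 2.

2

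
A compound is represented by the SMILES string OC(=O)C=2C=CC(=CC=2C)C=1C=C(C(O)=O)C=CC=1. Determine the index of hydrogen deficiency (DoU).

10

Degree of unsaturation = (number of rings) + (number of π bonds).
Ring closures in the SMILES: 2.
π bonds: 8 double bonds (each 1 DoU) → 8 DoU from unsaturation.
Total DoU = 2 + 8 = 10.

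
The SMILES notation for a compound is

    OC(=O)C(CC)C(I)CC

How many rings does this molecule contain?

In SMILES, each pair of matching ring-closure digits denotes one ring-closing bond; the number of such bonds equals the number of independent rings.
Ring-closure bonds here: 0.

0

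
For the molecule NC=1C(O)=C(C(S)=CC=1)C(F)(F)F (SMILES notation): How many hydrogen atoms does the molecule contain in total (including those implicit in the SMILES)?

6

Walk through each heavy atom and fill implicit hydrogens from standard valence (C 4, N 3, O 2, S 2, halogen 1):
  atom 1: N, bond orders sum to 1 (valence 3) → 2 H
  atom 2: C, bond orders sum to 4 (valence 4) → 0 H
  atom 3: C, bond orders sum to 4 (valence 4) → 0 H
  atom 4: O, bond orders sum to 1 (valence 2) → 1 H
  atom 5: C, bond orders sum to 4 (valence 4) → 0 H
  atom 6: C, bond orders sum to 4 (valence 4) → 0 H
  atom 7: S, bond orders sum to 1 (valence 2) → 1 H
  atom 8: C, bond orders sum to 3 (valence 4) → 1 H
  atom 9: C, bond orders sum to 3 (valence 4) → 1 H
  atom 10: C, bond orders sum to 4 (valence 4) → 0 H
  atom 11: F (halogen, monovalent) → 0 H
  atom 12: F (halogen, monovalent) → 0 H
  atom 13: F (halogen, monovalent) → 0 H
Total hydrogens: 6.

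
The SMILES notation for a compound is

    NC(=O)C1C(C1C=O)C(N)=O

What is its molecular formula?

C6H8N2O3

Walk through each heavy atom and fill implicit hydrogens from standard valence (C 4, N 3, O 2, S 2, halogen 1):
  atom 1: N, bond orders sum to 1 (valence 3) → 2 H
  atom 2: C, bond orders sum to 4 (valence 4) → 0 H
  atom 3: O, bond orders sum to 2 (valence 2) → 0 H
  atom 4: C, bond orders sum to 3 (valence 4) → 1 H
  atom 5: C, bond orders sum to 3 (valence 4) → 1 H
  atom 6: C, bond orders sum to 3 (valence 4) → 1 H
  atom 7: C, bond orders sum to 3 (valence 4) → 1 H
  atom 8: O, bond orders sum to 2 (valence 2) → 0 H
  atom 9: C, bond orders sum to 4 (valence 4) → 0 H
  atom 10: N, bond orders sum to 1 (valence 3) → 2 H
  atom 11: O, bond orders sum to 2 (valence 2) → 0 H
Totals → C:6, H:8, N:2, O:3.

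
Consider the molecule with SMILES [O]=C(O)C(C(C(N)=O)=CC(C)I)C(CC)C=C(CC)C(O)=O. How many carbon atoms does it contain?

Count every carbon token in the SMILES (each C, including those in ring-closure positions and inside branches).
Carbon count: 15.

15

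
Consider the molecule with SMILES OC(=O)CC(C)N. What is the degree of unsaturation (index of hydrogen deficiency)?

1

Molecular formula: C4H9NO2.
DoU = (2C + 2 + N − H − X) / 2, where X is the halogen count and O/S are ignored.
    = (2·4 + 2 + 1 − 9 − 0) / 2 = 2 / 2 = 1.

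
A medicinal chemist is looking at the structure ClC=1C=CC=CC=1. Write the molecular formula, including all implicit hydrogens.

Walk through each heavy atom and fill implicit hydrogens from standard valence (C 4, N 3, O 2, S 2, halogen 1):
  atom 1: Cl (halogen, monovalent) → 0 H
  atom 2: C, bond orders sum to 4 (valence 4) → 0 H
  atom 3: C, bond orders sum to 3 (valence 4) → 1 H
  atom 4: C, bond orders sum to 3 (valence 4) → 1 H
  atom 5: C, bond orders sum to 3 (valence 4) → 1 H
  atom 6: C, bond orders sum to 3 (valence 4) → 1 H
  atom 7: C, bond orders sum to 3 (valence 4) → 1 H
Totals → C:6, H:5, Cl:1.

C6H5Cl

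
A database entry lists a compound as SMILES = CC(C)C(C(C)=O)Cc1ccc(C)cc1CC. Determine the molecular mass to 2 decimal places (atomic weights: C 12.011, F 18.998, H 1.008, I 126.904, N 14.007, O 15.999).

First, the molecular formula is C16H24O (counting implicit H from valence).
  C: 16 × 12.011 = 192.176
  H: 24 × 1.008 = 24.192
  O: 1 × 15.999 = 15.999
Sum: 16×12.011 + 24×1.008 + 1×15.999 = 232.367 → 232.37 g/mol.

232.37 g/mol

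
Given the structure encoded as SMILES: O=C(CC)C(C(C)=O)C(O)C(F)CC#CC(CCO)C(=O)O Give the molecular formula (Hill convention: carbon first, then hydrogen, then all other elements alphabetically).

C15H21FO6

Walk through each heavy atom and fill implicit hydrogens from standard valence (C 4, N 3, O 2, S 2, halogen 1):
  atom 1: O, bond orders sum to 2 (valence 2) → 0 H
  atom 2: C, bond orders sum to 4 (valence 4) → 0 H
  atom 3: C, bond orders sum to 2 (valence 4) → 2 H
  atom 4: C, bond orders sum to 1 (valence 4) → 3 H
  atom 5: C, bond orders sum to 3 (valence 4) → 1 H
  atom 6: C, bond orders sum to 4 (valence 4) → 0 H
  atom 7: C, bond orders sum to 1 (valence 4) → 3 H
  atom 8: O, bond orders sum to 2 (valence 2) → 0 H
  atom 9: C, bond orders sum to 3 (valence 4) → 1 H
  atom 10: O, bond orders sum to 1 (valence 2) → 1 H
  atom 11: C, bond orders sum to 3 (valence 4) → 1 H
  atom 12: F (halogen, monovalent) → 0 H
  atom 13: C, bond orders sum to 2 (valence 4) → 2 H
  atom 14: C, bond orders sum to 4 (valence 4) → 0 H
  atom 15: C, bond orders sum to 4 (valence 4) → 0 H
  atom 16: C, bond orders sum to 3 (valence 4) → 1 H
  atom 17: C, bond orders sum to 2 (valence 4) → 2 H
  atom 18: C, bond orders sum to 2 (valence 4) → 2 H
  atom 19: O, bond orders sum to 1 (valence 2) → 1 H
  atom 20: C, bond orders sum to 4 (valence 4) → 0 H
  atom 21: O, bond orders sum to 2 (valence 2) → 0 H
  atom 22: O, bond orders sum to 1 (valence 2) → 1 H
Totals → C:15, H:21, F:1, O:6.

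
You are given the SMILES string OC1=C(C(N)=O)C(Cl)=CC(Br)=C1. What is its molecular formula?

Walk through each heavy atom and fill implicit hydrogens from standard valence (C 4, N 3, O 2, S 2, halogen 1):
  atom 1: O, bond orders sum to 1 (valence 2) → 1 H
  atom 2: C, bond orders sum to 4 (valence 4) → 0 H
  atom 3: C, bond orders sum to 4 (valence 4) → 0 H
  atom 4: C, bond orders sum to 4 (valence 4) → 0 H
  atom 5: N, bond orders sum to 1 (valence 3) → 2 H
  atom 6: O, bond orders sum to 2 (valence 2) → 0 H
  atom 7: C, bond orders sum to 4 (valence 4) → 0 H
  atom 8: Cl (halogen, monovalent) → 0 H
  atom 9: C, bond orders sum to 3 (valence 4) → 1 H
  atom 10: C, bond orders sum to 4 (valence 4) → 0 H
  atom 11: Br (halogen, monovalent) → 0 H
  atom 12: C, bond orders sum to 3 (valence 4) → 1 H
Totals → C:7, H:5, Br:1, Cl:1, N:1, O:2.
In Hill order: C7H5BrClNO2.

C7H5BrClNO2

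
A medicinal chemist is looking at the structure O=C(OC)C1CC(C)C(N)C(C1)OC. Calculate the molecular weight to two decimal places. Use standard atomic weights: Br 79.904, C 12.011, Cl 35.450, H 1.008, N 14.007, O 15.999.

201.27 g/mol

First, the molecular formula is C10H19NO3 (counting implicit H from valence).
  C: 10 × 12.011 = 120.110
  H: 19 × 1.008 = 19.152
  N: 1 × 14.007 = 14.007
  O: 3 × 15.999 = 47.997
Sum: 10×12.011 + 19×1.008 + 1×14.007 + 3×15.999 = 201.266 → 201.27 g/mol.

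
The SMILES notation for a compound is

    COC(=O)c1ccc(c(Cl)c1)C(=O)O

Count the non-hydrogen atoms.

Every atom symbol written in the SMILES (organic subset) is one heavy atom; implicit H are not written.
Heavy atoms by element → C:9, Cl:1, O:4.
Total: 14.

14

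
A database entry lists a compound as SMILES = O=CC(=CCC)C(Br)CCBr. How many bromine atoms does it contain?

2

Scan the SMILES for Br atoms (remember two-letter symbols like Cl and Br are single atoms).
Bromine count: 2.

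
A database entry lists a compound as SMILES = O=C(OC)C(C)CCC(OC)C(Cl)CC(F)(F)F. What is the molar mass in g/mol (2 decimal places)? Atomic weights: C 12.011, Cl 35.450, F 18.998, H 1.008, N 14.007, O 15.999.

First, the molecular formula is C11H18ClF3O3 (counting implicit H from valence).
  C: 11 × 12.011 = 132.121
  Cl: 1 × 35.450 = 35.450
  F: 3 × 18.998 = 56.994
  H: 18 × 1.008 = 18.144
  O: 3 × 15.999 = 47.997
Sum: 11×12.011 + 1×35.450 + 3×18.998 + 18×1.008 + 3×15.999 = 290.706 → 290.71 g/mol.

290.71 g/mol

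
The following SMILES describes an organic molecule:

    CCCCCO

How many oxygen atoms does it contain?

1

Scan the SMILES for O atoms (remember two-letter symbols like Cl and Br are single atoms).
Oxygen count: 1.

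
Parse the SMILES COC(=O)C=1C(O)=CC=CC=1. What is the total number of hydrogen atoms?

Walk through each heavy atom and fill implicit hydrogens from standard valence (C 4, N 3, O 2, S 2, halogen 1):
  atom 1: C, bond orders sum to 1 (valence 4) → 3 H
  atom 2: O, bond orders sum to 2 (valence 2) → 0 H
  atom 3: C, bond orders sum to 4 (valence 4) → 0 H
  atom 4: O, bond orders sum to 2 (valence 2) → 0 H
  atom 5: C, bond orders sum to 4 (valence 4) → 0 H
  atom 6: C, bond orders sum to 4 (valence 4) → 0 H
  atom 7: O, bond orders sum to 1 (valence 2) → 1 H
  atom 8: C, bond orders sum to 3 (valence 4) → 1 H
  atom 9: C, bond orders sum to 3 (valence 4) → 1 H
  atom 10: C, bond orders sum to 3 (valence 4) → 1 H
  atom 11: C, bond orders sum to 3 (valence 4) → 1 H
Total hydrogens: 8.

8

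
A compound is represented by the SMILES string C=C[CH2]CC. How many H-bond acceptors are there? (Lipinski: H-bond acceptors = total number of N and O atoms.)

N atoms: 0; O atoms: 0.
Lipinski HBA = 0 + 0 = 0.

0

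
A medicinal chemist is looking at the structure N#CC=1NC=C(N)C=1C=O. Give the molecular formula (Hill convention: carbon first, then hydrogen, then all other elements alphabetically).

Walk through each heavy atom and fill implicit hydrogens from standard valence (C 4, N 3, O 2, S 2, halogen 1):
  atom 1: N, bond orders sum to 3 (valence 3) → 0 H
  atom 2: C, bond orders sum to 4 (valence 4) → 0 H
  atom 3: C, bond orders sum to 4 (valence 4) → 0 H
  atom 4: N, bond orders sum to 2 (valence 3) → 1 H
  atom 5: C, bond orders sum to 3 (valence 4) → 1 H
  atom 6: C, bond orders sum to 4 (valence 4) → 0 H
  atom 7: N, bond orders sum to 1 (valence 3) → 2 H
  atom 8: C, bond orders sum to 4 (valence 4) → 0 H
  atom 9: C, bond orders sum to 3 (valence 4) → 1 H
  atom 10: O, bond orders sum to 2 (valence 2) → 0 H
Totals → C:6, H:5, N:3, O:1.

C6H5N3O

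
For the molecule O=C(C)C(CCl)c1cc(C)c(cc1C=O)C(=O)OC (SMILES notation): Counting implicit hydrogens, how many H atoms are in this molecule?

15

Walk through each heavy atom and fill implicit hydrogens from standard valence (C 4, N 3, O 2, S 2, halogen 1); for lowercase aromatic atoms, an aromatic c carries 1 H when it has two neighbours and 0 H with three, and aromatic n carries 0 H:
  atom 1: O, bond orders sum to 2 (valence 2) → 0 H
  atom 2: C, bond orders sum to 4 (valence 4) → 0 H
  atom 3: C, bond orders sum to 1 (valence 4) → 3 H
  atom 4: C, bond orders sum to 3 (valence 4) → 1 H
  atom 5: C, bond orders sum to 2 (valence 4) → 2 H
  atom 6: Cl (halogen, monovalent) → 0 H
  atom 7: aromatic c, 3 neighbours → 0 H
  atom 8: aromatic c, 2 neighbours → 1 H
  atom 9: aromatic c, 3 neighbours → 0 H
  atom 10: C, bond orders sum to 1 (valence 4) → 3 H
  atom 11: aromatic c, 3 neighbours → 0 H
  atom 12: aromatic c, 2 neighbours → 1 H
  atom 13: aromatic c, 3 neighbours → 0 H
  atom 14: C, bond orders sum to 3 (valence 4) → 1 H
  atom 15: O, bond orders sum to 2 (valence 2) → 0 H
  atom 16: C, bond orders sum to 4 (valence 4) → 0 H
  atom 17: O, bond orders sum to 2 (valence 2) → 0 H
  atom 18: O, bond orders sum to 2 (valence 2) → 0 H
  atom 19: C, bond orders sum to 1 (valence 4) → 3 H
Total hydrogens: 15.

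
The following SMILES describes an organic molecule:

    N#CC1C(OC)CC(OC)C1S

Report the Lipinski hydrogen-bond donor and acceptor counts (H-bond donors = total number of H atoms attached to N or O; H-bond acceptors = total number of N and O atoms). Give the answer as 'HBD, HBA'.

0, 3

Donors: find every N or O and count the H atoms it carries.
  atom 1 (N): bond orders sum to 3 → 0 H
  atom 5 (O): bond orders sum to 2 → 0 H
  atom 9 (O): bond orders sum to 2 → 0 H
Lipinski HBD = 0.
Acceptors: N atoms = 1, O atoms = 2 → HBA = 3.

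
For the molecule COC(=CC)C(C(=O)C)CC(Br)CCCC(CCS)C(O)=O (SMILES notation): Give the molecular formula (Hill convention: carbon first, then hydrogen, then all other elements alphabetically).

Walk through each heavy atom and fill implicit hydrogens from standard valence (C 4, N 3, O 2, S 2, halogen 1):
  atom 1: C, bond orders sum to 1 (valence 4) → 3 H
  atom 2: O, bond orders sum to 2 (valence 2) → 0 H
  atom 3: C, bond orders sum to 4 (valence 4) → 0 H
  atom 4: C, bond orders sum to 3 (valence 4) → 1 H
  atom 5: C, bond orders sum to 1 (valence 4) → 3 H
  atom 6: C, bond orders sum to 3 (valence 4) → 1 H
  atom 7: C, bond orders sum to 4 (valence 4) → 0 H
  atom 8: O, bond orders sum to 2 (valence 2) → 0 H
  atom 9: C, bond orders sum to 1 (valence 4) → 3 H
  atom 10: C, bond orders sum to 2 (valence 4) → 2 H
  atom 11: C, bond orders sum to 3 (valence 4) → 1 H
  atom 12: Br (halogen, monovalent) → 0 H
  atom 13: C, bond orders sum to 2 (valence 4) → 2 H
  atom 14: C, bond orders sum to 2 (valence 4) → 2 H
  atom 15: C, bond orders sum to 2 (valence 4) → 2 H
  atom 16: C, bond orders sum to 3 (valence 4) → 1 H
  atom 17: C, bond orders sum to 2 (valence 4) → 2 H
  atom 18: C, bond orders sum to 2 (valence 4) → 2 H
  atom 19: S, bond orders sum to 1 (valence 2) → 1 H
  atom 20: C, bond orders sum to 4 (valence 4) → 0 H
  atom 21: O, bond orders sum to 1 (valence 2) → 1 H
  atom 22: O, bond orders sum to 2 (valence 2) → 0 H
Totals → C:16, H:27, Br:1, O:4, S:1.
In Hill order: C16H27BrO4S.

C16H27BrO4S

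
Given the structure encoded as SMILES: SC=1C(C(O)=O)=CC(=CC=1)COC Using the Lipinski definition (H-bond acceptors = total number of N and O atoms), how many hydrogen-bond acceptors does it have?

N atoms: 0; O atoms: 3.
Lipinski HBA = 0 + 3 = 3.

3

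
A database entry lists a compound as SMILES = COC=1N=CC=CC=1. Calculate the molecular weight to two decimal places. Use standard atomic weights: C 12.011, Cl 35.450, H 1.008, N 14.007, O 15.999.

109.13 g/mol

First, the molecular formula is C6H7NO (counting implicit H from valence).
  C: 6 × 12.011 = 72.066
  H: 7 × 1.008 = 7.056
  N: 1 × 14.007 = 14.007
  O: 1 × 15.999 = 15.999
Sum: 6×12.011 + 7×1.008 + 1×14.007 + 1×15.999 = 109.128 → 109.13 g/mol.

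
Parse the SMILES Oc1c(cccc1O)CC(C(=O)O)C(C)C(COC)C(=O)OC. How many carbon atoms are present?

16

Count every carbon token in the SMILES (each C, including those in ring-closure positions and inside branches).
Carbon count: 16.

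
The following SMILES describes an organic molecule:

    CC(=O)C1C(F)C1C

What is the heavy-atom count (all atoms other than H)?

8

Every atom symbol written in the SMILES (organic subset) is one heavy atom; implicit H are not written.
Heavy atoms by element → C:6, F:1, O:1.
Total: 8.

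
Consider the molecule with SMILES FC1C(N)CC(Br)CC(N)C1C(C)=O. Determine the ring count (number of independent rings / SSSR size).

In SMILES, each pair of matching ring-closure digits denotes one ring-closing bond; the number of such bonds equals the number of independent rings.
Ring-closure bonds here: 1.

1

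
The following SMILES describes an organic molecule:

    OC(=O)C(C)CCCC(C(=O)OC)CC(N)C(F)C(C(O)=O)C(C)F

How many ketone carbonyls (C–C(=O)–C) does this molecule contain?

Scan the SMILES for the ketone motif — none present.
Groups that are present: 2 carboxylic acid, 1 ester, 1 primary amine.

0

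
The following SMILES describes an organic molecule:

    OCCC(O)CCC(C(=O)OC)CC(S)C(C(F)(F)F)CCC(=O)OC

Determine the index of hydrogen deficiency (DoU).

2

Degree of unsaturation = (number of rings) + (number of π bonds).
Ring closures in the SMILES: 0.
π bonds: 2 double bonds (each 1 DoU) → 2 DoU from unsaturation.
Total DoU = 0 + 2 = 2.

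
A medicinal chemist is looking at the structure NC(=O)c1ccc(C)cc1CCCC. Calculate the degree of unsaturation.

5

Molecular formula: C12H17NO.
DoU = (2C + 2 + N − H − X) / 2, where X is the halogen count and O/S are ignored.
    = (2·12 + 2 + 1 − 17 − 0) / 2 = 10 / 2 = 5.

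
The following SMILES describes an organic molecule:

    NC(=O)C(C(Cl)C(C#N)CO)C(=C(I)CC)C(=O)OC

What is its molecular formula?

Walk through each heavy atom and fill implicit hydrogens from standard valence (C 4, N 3, O 2, S 2, halogen 1):
  atom 1: N, bond orders sum to 1 (valence 3) → 2 H
  atom 2: C, bond orders sum to 4 (valence 4) → 0 H
  atom 3: O, bond orders sum to 2 (valence 2) → 0 H
  atom 4: C, bond orders sum to 3 (valence 4) → 1 H
  atom 5: C, bond orders sum to 3 (valence 4) → 1 H
  atom 6: Cl (halogen, monovalent) → 0 H
  atom 7: C, bond orders sum to 3 (valence 4) → 1 H
  atom 8: C, bond orders sum to 4 (valence 4) → 0 H
  atom 9: N, bond orders sum to 3 (valence 3) → 0 H
  atom 10: C, bond orders sum to 2 (valence 4) → 2 H
  atom 11: O, bond orders sum to 1 (valence 2) → 1 H
  atom 12: C, bond orders sum to 4 (valence 4) → 0 H
  atom 13: C, bond orders sum to 4 (valence 4) → 0 H
  atom 14: I (halogen, monovalent) → 0 H
  atom 15: C, bond orders sum to 2 (valence 4) → 2 H
  atom 16: C, bond orders sum to 1 (valence 4) → 3 H
  atom 17: C, bond orders sum to 4 (valence 4) → 0 H
  atom 18: O, bond orders sum to 2 (valence 2) → 0 H
  atom 19: O, bond orders sum to 2 (valence 2) → 0 H
  atom 20: C, bond orders sum to 1 (valence 4) → 3 H
Totals → C:12, H:16, Cl:1, I:1, N:2, O:4.
In Hill order: C12H16ClIN2O4.

C12H16ClIN2O4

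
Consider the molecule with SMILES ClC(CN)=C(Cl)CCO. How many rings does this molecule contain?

0

In SMILES, each pair of matching ring-closure digits denotes one ring-closing bond; the number of such bonds equals the number of independent rings.
Ring-closure bonds here: 0.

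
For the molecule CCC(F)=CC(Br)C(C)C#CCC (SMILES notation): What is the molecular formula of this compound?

Walk through each heavy atom and fill implicit hydrogens from standard valence (C 4, N 3, O 2, S 2, halogen 1):
  atom 1: C, bond orders sum to 1 (valence 4) → 3 H
  atom 2: C, bond orders sum to 2 (valence 4) → 2 H
  atom 3: C, bond orders sum to 4 (valence 4) → 0 H
  atom 4: F (halogen, monovalent) → 0 H
  atom 5: C, bond orders sum to 3 (valence 4) → 1 H
  atom 6: C, bond orders sum to 3 (valence 4) → 1 H
  atom 7: Br (halogen, monovalent) → 0 H
  atom 8: C, bond orders sum to 3 (valence 4) → 1 H
  atom 9: C, bond orders sum to 1 (valence 4) → 3 H
  atom 10: C, bond orders sum to 4 (valence 4) → 0 H
  atom 11: C, bond orders sum to 4 (valence 4) → 0 H
  atom 12: C, bond orders sum to 2 (valence 4) → 2 H
  atom 13: C, bond orders sum to 1 (valence 4) → 3 H
Totals → C:11, H:16, Br:1, F:1.

C11H16BrF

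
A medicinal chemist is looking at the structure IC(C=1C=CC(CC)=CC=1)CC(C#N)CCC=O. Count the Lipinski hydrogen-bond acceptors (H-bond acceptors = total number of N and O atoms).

N atoms: 1; O atoms: 1.
Lipinski HBA = 1 + 1 = 2.

2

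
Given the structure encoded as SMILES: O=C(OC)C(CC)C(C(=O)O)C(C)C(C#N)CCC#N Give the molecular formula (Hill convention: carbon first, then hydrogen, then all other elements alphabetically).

C14H20N2O4

Walk through each heavy atom and fill implicit hydrogens from standard valence (C 4, N 3, O 2, S 2, halogen 1):
  atom 1: O, bond orders sum to 2 (valence 2) → 0 H
  atom 2: C, bond orders sum to 4 (valence 4) → 0 H
  atom 3: O, bond orders sum to 2 (valence 2) → 0 H
  atom 4: C, bond orders sum to 1 (valence 4) → 3 H
  atom 5: C, bond orders sum to 3 (valence 4) → 1 H
  atom 6: C, bond orders sum to 2 (valence 4) → 2 H
  atom 7: C, bond orders sum to 1 (valence 4) → 3 H
  atom 8: C, bond orders sum to 3 (valence 4) → 1 H
  atom 9: C, bond orders sum to 4 (valence 4) → 0 H
  atom 10: O, bond orders sum to 2 (valence 2) → 0 H
  atom 11: O, bond orders sum to 1 (valence 2) → 1 H
  atom 12: C, bond orders sum to 3 (valence 4) → 1 H
  atom 13: C, bond orders sum to 1 (valence 4) → 3 H
  atom 14: C, bond orders sum to 3 (valence 4) → 1 H
  atom 15: C, bond orders sum to 4 (valence 4) → 0 H
  atom 16: N, bond orders sum to 3 (valence 3) → 0 H
  atom 17: C, bond orders sum to 2 (valence 4) → 2 H
  atom 18: C, bond orders sum to 2 (valence 4) → 2 H
  atom 19: C, bond orders sum to 4 (valence 4) → 0 H
  atom 20: N, bond orders sum to 3 (valence 3) → 0 H
Totals → C:14, H:20, N:2, O:4.
In Hill order: C14H20N2O4.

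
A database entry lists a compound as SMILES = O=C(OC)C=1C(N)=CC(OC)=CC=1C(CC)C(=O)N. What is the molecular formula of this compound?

C13H18N2O4

Walk through each heavy atom and fill implicit hydrogens from standard valence (C 4, N 3, O 2, S 2, halogen 1):
  atom 1: O, bond orders sum to 2 (valence 2) → 0 H
  atom 2: C, bond orders sum to 4 (valence 4) → 0 H
  atom 3: O, bond orders sum to 2 (valence 2) → 0 H
  atom 4: C, bond orders sum to 1 (valence 4) → 3 H
  atom 5: C, bond orders sum to 4 (valence 4) → 0 H
  atom 6: C, bond orders sum to 4 (valence 4) → 0 H
  atom 7: N, bond orders sum to 1 (valence 3) → 2 H
  atom 8: C, bond orders sum to 3 (valence 4) → 1 H
  atom 9: C, bond orders sum to 4 (valence 4) → 0 H
  atom 10: O, bond orders sum to 2 (valence 2) → 0 H
  atom 11: C, bond orders sum to 1 (valence 4) → 3 H
  atom 12: C, bond orders sum to 3 (valence 4) → 1 H
  atom 13: C, bond orders sum to 4 (valence 4) → 0 H
  atom 14: C, bond orders sum to 3 (valence 4) → 1 H
  atom 15: C, bond orders sum to 2 (valence 4) → 2 H
  atom 16: C, bond orders sum to 1 (valence 4) → 3 H
  atom 17: C, bond orders sum to 4 (valence 4) → 0 H
  atom 18: O, bond orders sum to 2 (valence 2) → 0 H
  atom 19: N, bond orders sum to 1 (valence 3) → 2 H
Totals → C:13, H:18, N:2, O:4.
In Hill order: C13H18N2O4.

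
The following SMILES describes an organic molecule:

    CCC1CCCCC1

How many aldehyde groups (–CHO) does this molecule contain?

0

Scan the SMILES for the aldehyde motif — none present.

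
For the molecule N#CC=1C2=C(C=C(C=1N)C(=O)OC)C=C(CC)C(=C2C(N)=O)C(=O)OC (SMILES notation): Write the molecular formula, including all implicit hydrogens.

C18H17N3O5

Walk through each heavy atom and fill implicit hydrogens from standard valence (C 4, N 3, O 2, S 2, halogen 1):
  atom 1: N, bond orders sum to 3 (valence 3) → 0 H
  atom 2: C, bond orders sum to 4 (valence 4) → 0 H
  atom 3: C, bond orders sum to 4 (valence 4) → 0 H
  atom 4: C, bond orders sum to 4 (valence 4) → 0 H
  atom 5: C, bond orders sum to 4 (valence 4) → 0 H
  atom 6: C, bond orders sum to 3 (valence 4) → 1 H
  atom 7: C, bond orders sum to 4 (valence 4) → 0 H
  atom 8: C, bond orders sum to 4 (valence 4) → 0 H
  atom 9: N, bond orders sum to 1 (valence 3) → 2 H
  atom 10: C, bond orders sum to 4 (valence 4) → 0 H
  atom 11: O, bond orders sum to 2 (valence 2) → 0 H
  atom 12: O, bond orders sum to 2 (valence 2) → 0 H
  atom 13: C, bond orders sum to 1 (valence 4) → 3 H
  atom 14: C, bond orders sum to 3 (valence 4) → 1 H
  atom 15: C, bond orders sum to 4 (valence 4) → 0 H
  atom 16: C, bond orders sum to 2 (valence 4) → 2 H
  atom 17: C, bond orders sum to 1 (valence 4) → 3 H
  atom 18: C, bond orders sum to 4 (valence 4) → 0 H
  atom 19: C, bond orders sum to 4 (valence 4) → 0 H
  atom 20: C, bond orders sum to 4 (valence 4) → 0 H
  atom 21: N, bond orders sum to 1 (valence 3) → 2 H
  atom 22: O, bond orders sum to 2 (valence 2) → 0 H
  atom 23: C, bond orders sum to 4 (valence 4) → 0 H
  atom 24: O, bond orders sum to 2 (valence 2) → 0 H
  atom 25: O, bond orders sum to 2 (valence 2) → 0 H
  atom 26: C, bond orders sum to 1 (valence 4) → 3 H
Totals → C:18, H:17, N:3, O:5.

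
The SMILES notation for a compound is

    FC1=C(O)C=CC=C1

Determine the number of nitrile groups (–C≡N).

0

Scan the SMILES for the nitrile motif — none present.
Groups that are present: 1 hydroxyl.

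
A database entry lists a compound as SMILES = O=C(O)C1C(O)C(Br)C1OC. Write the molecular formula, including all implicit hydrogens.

Walk through each heavy atom and fill implicit hydrogens from standard valence (C 4, N 3, O 2, S 2, halogen 1):
  atom 1: O, bond orders sum to 2 (valence 2) → 0 H
  atom 2: C, bond orders sum to 4 (valence 4) → 0 H
  atom 3: O, bond orders sum to 1 (valence 2) → 1 H
  atom 4: C, bond orders sum to 3 (valence 4) → 1 H
  atom 5: C, bond orders sum to 3 (valence 4) → 1 H
  atom 6: O, bond orders sum to 1 (valence 2) → 1 H
  atom 7: C, bond orders sum to 3 (valence 4) → 1 H
  atom 8: Br (halogen, monovalent) → 0 H
  atom 9: C, bond orders sum to 3 (valence 4) → 1 H
  atom 10: O, bond orders sum to 2 (valence 2) → 0 H
  atom 11: C, bond orders sum to 1 (valence 4) → 3 H
Totals → C:6, H:9, Br:1, O:4.

C6H9BrO4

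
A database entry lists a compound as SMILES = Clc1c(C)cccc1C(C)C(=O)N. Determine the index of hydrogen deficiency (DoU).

Molecular formula: C10H12ClNO.
DoU = (2C + 2 + N − H − X) / 2, where X is the halogen count and O/S are ignored.
    = (2·10 + 2 + 1 − 12 − 1) / 2 = 10 / 2 = 5.

5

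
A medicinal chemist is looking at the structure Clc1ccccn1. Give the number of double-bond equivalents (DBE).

4

Molecular formula: C5H4ClN.
DoU = (2C + 2 + N − H − X) / 2, where X is the halogen count and O/S are ignored.
    = (2·5 + 2 + 1 − 4 − 1) / 2 = 8 / 2 = 4.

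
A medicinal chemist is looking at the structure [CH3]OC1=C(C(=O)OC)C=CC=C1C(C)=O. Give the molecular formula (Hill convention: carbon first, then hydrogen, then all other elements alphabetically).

Walk through each heavy atom and fill implicit hydrogens from standard valence (C 4, N 3, O 2, S 2, halogen 1):
  atom 1: C with explicit H count 3
  atom 2: O, bond orders sum to 2 (valence 2) → 0 H
  atom 3: C, bond orders sum to 4 (valence 4) → 0 H
  atom 4: C, bond orders sum to 4 (valence 4) → 0 H
  atom 5: C, bond orders sum to 4 (valence 4) → 0 H
  atom 6: O, bond orders sum to 2 (valence 2) → 0 H
  atom 7: O, bond orders sum to 2 (valence 2) → 0 H
  atom 8: C, bond orders sum to 1 (valence 4) → 3 H
  atom 9: C, bond orders sum to 3 (valence 4) → 1 H
  atom 10: C, bond orders sum to 3 (valence 4) → 1 H
  atom 11: C, bond orders sum to 3 (valence 4) → 1 H
  atom 12: C, bond orders sum to 4 (valence 4) → 0 H
  atom 13: C, bond orders sum to 4 (valence 4) → 0 H
  atom 14: C, bond orders sum to 1 (valence 4) → 3 H
  atom 15: O, bond orders sum to 2 (valence 2) → 0 H
Totals → C:11, H:12, O:4.
In Hill order: C11H12O4.

C11H12O4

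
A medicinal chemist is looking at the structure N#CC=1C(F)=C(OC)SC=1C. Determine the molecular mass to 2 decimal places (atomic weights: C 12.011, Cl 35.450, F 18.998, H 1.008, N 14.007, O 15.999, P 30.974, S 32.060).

First, the molecular formula is C7H6FNOS (counting implicit H from valence).
  C: 7 × 12.011 = 84.077
  F: 1 × 18.998 = 18.998
  H: 6 × 1.008 = 6.048
  N: 1 × 14.007 = 14.007
  O: 1 × 15.999 = 15.999
  S: 1 × 32.060 = 32.060
Sum: 7×12.011 + 1×18.998 + 6×1.008 + 1×14.007 + 1×15.999 + 1×32.060 = 171.189 → 171.19 g/mol.

171.19 g/mol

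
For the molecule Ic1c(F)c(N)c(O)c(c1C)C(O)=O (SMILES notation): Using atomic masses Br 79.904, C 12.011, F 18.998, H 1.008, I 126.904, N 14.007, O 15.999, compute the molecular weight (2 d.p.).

First, the molecular formula is C8H7FINO3 (counting implicit H from valence).
  C: 8 × 12.011 = 96.088
  F: 1 × 18.998 = 18.998
  H: 7 × 1.008 = 7.056
  I: 1 × 126.904 = 126.904
  N: 1 × 14.007 = 14.007
  O: 3 × 15.999 = 47.997
Sum: 8×12.011 + 1×18.998 + 7×1.008 + 1×126.904 + 1×14.007 + 3×15.999 = 311.050 → 311.05 g/mol.

311.05 g/mol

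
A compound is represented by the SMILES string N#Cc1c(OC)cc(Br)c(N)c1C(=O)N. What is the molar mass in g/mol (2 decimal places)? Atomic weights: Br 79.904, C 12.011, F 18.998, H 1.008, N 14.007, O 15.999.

First, the molecular formula is C9H8BrN3O2 (counting implicit H from valence).
  Br: 1 × 79.904 = 79.904
  C: 9 × 12.011 = 108.099
  H: 8 × 1.008 = 8.064
  N: 3 × 14.007 = 42.021
  O: 2 × 15.999 = 31.998
Sum: 1×79.904 + 9×12.011 + 8×1.008 + 3×14.007 + 2×15.999 = 270.086 → 270.09 g/mol.

270.09 g/mol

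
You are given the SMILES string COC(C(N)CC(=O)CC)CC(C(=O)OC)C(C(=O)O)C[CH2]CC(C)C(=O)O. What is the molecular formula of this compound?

C19H33NO8

Walk through each heavy atom and fill implicit hydrogens from standard valence (C 4, N 3, O 2, S 2, halogen 1):
  atom 1: C, bond orders sum to 1 (valence 4) → 3 H
  atom 2: O, bond orders sum to 2 (valence 2) → 0 H
  atom 3: C, bond orders sum to 3 (valence 4) → 1 H
  atom 4: C, bond orders sum to 3 (valence 4) → 1 H
  atom 5: N, bond orders sum to 1 (valence 3) → 2 H
  atom 6: C, bond orders sum to 2 (valence 4) → 2 H
  atom 7: C, bond orders sum to 4 (valence 4) → 0 H
  atom 8: O, bond orders sum to 2 (valence 2) → 0 H
  atom 9: C, bond orders sum to 2 (valence 4) → 2 H
  atom 10: C, bond orders sum to 1 (valence 4) → 3 H
  atom 11: C, bond orders sum to 2 (valence 4) → 2 H
  atom 12: C, bond orders sum to 3 (valence 4) → 1 H
  atom 13: C, bond orders sum to 4 (valence 4) → 0 H
  atom 14: O, bond orders sum to 2 (valence 2) → 0 H
  atom 15: O, bond orders sum to 2 (valence 2) → 0 H
  atom 16: C, bond orders sum to 1 (valence 4) → 3 H
  atom 17: C, bond orders sum to 3 (valence 4) → 1 H
  atom 18: C, bond orders sum to 4 (valence 4) → 0 H
  atom 19: O, bond orders sum to 2 (valence 2) → 0 H
  atom 20: O, bond orders sum to 1 (valence 2) → 1 H
  atom 21: C, bond orders sum to 2 (valence 4) → 2 H
  atom 22: C with explicit H count 2
  atom 23: C, bond orders sum to 2 (valence 4) → 2 H
  atom 24: C, bond orders sum to 3 (valence 4) → 1 H
  atom 25: C, bond orders sum to 1 (valence 4) → 3 H
  atom 26: C, bond orders sum to 4 (valence 4) → 0 H
  atom 27: O, bond orders sum to 2 (valence 2) → 0 H
  atom 28: O, bond orders sum to 1 (valence 2) → 1 H
Totals → C:19, H:33, N:1, O:8.
In Hill order: C19H33NO8.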